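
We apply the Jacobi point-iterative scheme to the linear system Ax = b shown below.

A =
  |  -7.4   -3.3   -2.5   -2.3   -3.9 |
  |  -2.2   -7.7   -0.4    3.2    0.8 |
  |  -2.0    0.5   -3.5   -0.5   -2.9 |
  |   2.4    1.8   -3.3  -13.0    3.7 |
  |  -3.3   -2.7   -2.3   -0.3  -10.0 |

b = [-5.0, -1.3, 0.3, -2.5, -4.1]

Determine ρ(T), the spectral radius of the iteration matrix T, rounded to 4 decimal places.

0.9253

Let D = diag(-7.4, -7.7, -3.5, -13, -10); L, U the strict triangles.
Jacobi: T = -D⁻¹(L+U), T[4,0] = -(-3.3)/(-10) = -0.3300; T[4,4] = 0.
  T[0,:] = [+0.0000, -0.4459, -0.3378, -0.3108, -0.5270]
  T[1,:] = [-0.2857, +0.0000, -0.0519, +0.4156, +0.1039]
  T[2,:] = [-0.5714, +0.1429, +0.0000, -0.1429, -0.8286]
  T[3,:] = [+0.1846, +0.1385, -0.2538, +0.0000, +0.2846]
  T[4,:] = [-0.3300, -0.2700, -0.2300, -0.0300, +0.0000]
moduli |λ_i(T)| = 0.9253, 0.5458, 0.5458, 0.3357, 0.3253.
ρ(T) = max|λ| = 0.9253; 0.9253 < 1, so it converges for any x₀.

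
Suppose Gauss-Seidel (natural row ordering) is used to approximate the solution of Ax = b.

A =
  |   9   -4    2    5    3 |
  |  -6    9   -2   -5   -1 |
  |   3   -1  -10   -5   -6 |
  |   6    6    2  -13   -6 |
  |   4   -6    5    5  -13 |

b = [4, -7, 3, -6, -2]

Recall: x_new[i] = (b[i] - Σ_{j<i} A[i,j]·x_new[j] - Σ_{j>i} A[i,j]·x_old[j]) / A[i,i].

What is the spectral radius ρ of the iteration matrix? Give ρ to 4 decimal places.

A = D + L + U where D = diag(9, 9, -10, -13, -13).
Gauss-Seidel: T = -(D+L)⁻¹U, row 0 first, T[0,2] = -(2)/(9) = -0.2222; later rows by forward substitution.
  T[0,:] = [+0.0000 +0.4444 -0.2222 -0.5556 -0.3333]
  T[1,:] = [+0.0000 +0.2963 +0.0741 +0.1852 -0.1111]
  T[2,:] = [+0.0000 +0.1037 -0.0741 -0.6852 -0.6889]
  T[3,:] = [+0.0000 +0.3578 -0.0798 -0.2764 -0.7726]
  T[4,:] = [+0.0000 +0.1775 -0.1617 -0.6262 -0.6134]
|λ(T)| sorted: 1.3205, 0.4314, 0.1110, 0.1110, 0.0000.
spectral radius ρ = 1.3205; 1.3205 > 1 ⇒ diverges.

1.3205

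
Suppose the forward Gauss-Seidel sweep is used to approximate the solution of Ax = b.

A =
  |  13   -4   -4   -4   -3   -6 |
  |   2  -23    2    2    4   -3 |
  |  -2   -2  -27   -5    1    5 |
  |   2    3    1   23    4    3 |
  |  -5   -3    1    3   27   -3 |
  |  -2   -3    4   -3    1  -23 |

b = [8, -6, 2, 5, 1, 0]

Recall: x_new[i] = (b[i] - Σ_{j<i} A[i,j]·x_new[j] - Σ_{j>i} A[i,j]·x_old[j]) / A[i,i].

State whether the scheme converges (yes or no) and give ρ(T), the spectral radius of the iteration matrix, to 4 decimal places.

yes, ρ = 0.1705

Let D = diag(13, -23, -27, 23, 27, -23); L, U the strict triangles.
T_GS = -(D+L)⁻¹U: row 0 first, T[0,4] = -(-3)/(13) = +0.2308; later rows by forward substitution.
  T[0,:] = [+0.0000, +0.3077, +0.3077, +0.3077, +0.2308, +0.4615]
  T[1,:] = [+0.0000, +0.0268, +0.1137, +0.1137, +0.1940, -0.0903]
  T[2,:] = [+0.0000, -0.0248, -0.0312, -0.2164, +0.0056, +0.1577]
  T[3,:] = [+0.0000, -0.0292, -0.0402, -0.0322, -0.2195, -0.1656]
  T[4,:] = [+0.0000, +0.0641, +0.0752, +0.0812, +0.0885, +0.1991]
  T[5,:] = [+0.0000, -0.0280, -0.0385, -0.0715, -0.0119, +0.0293]
|λ(T)| sorted: 0.1705, 0.1220, 0.1220, 0.0687, 0.0478, 0.0000.
spectral radius ρ = 0.1705; 0.1705 < 1: convergent.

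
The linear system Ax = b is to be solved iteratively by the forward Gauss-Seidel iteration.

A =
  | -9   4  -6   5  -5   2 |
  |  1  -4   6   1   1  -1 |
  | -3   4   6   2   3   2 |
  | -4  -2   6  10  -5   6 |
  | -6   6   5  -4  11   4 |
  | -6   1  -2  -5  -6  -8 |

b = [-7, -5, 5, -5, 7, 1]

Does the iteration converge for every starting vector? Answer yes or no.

Split A = D + L + U, D = diag(-9, -4, 6, 10, 11, -8).
Gauss-Seidel: T = -(D+L)⁻¹U, row 0 first, T[0,4] = -(-5)/(-9) = -0.5556; later rows by forward substitution.
  T[0,:] = [+0.0000  +0.4444  -0.6667  +0.5556  -0.5556  +0.2222]
  T[1,:] = [+0.0000  +0.1111  +1.3333  +0.3889  +0.1111  -0.1944]
  T[2,:] = [+0.0000  +0.1481  -1.2222  -0.3148  -0.8519  -0.0926]
  T[3,:] = [+0.0000  +0.1111  +0.7333  +0.4889  +0.8111  -0.4944]
  T[4,:] = [+0.0000  +0.1549  -0.2687  +0.4118  +0.3185  -0.2741]
  T[5,:] = [+0.0000  -0.5421  +0.7154  -0.9037  -0.1023  +0.3468]
moduli |λ_i(T)| = 1.4696, 1.2074, 0.5975, 0.4429, 0.0645, 0.0000.
ρ(T) = max|λ| = 1.4696; 1.4696 > 1, so it fails to converge.

no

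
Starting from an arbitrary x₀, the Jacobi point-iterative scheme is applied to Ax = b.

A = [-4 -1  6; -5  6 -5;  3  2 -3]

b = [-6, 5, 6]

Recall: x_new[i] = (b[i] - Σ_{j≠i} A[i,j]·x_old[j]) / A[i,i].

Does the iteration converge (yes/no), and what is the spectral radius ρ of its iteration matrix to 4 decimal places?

no, ρ = 1.5042

Write A = D+L+U with D = diag(-4, 6, -3).
T_J = -D⁻¹(L+U): T[1,2] = -(-5)/(6) = +0.8333; T[1,1] = 0.
  T[0,:] = [+0.0000  -0.2500  +1.5000]
  T[1,:] = [+0.8333  +0.0000  +0.8333]
  T[2,:] = [+1.0000  +0.6667  +0.0000]
|λ(T)| sorted: 1.5042, 1.1397, 0.3646.
spectral radius ρ = 1.5042; 1.5042 > 1, so it fails to converge.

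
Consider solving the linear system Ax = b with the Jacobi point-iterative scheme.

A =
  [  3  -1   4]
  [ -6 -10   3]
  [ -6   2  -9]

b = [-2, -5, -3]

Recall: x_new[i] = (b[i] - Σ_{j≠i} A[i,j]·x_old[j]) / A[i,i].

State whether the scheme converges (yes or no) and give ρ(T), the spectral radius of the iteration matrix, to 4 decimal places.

Split A = D + L + U, D = diag(3, -10, -9).
T_J = -D⁻¹(L+U): T[2,1] = -(2)/(-9) = +0.2222; T[2,2] = 0.
  T[0,:] = [+0.0000  +0.3333  -1.3333]
  T[1,:] = [-0.6000  +0.0000  +0.3000]
  T[2,:] = [-0.6667  +0.2222  +0.0000]
|eigenvalues of T|: 0.9351, 0.7834, 0.1517.
spectral radius ρ = 0.9351; 0.9351 < 1, so it converges for any x₀.

yes, ρ = 0.9351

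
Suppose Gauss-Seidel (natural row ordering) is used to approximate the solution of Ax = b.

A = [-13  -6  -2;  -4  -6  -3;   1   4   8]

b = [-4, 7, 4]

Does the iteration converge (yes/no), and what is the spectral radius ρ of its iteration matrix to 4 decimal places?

Split A = D + L + U, D = diag(-13, -6, 8).
T_GS = -(D+L)⁻¹U: row 0 first, T[0,1] = -(-6)/(-13) = -0.4615; later rows by forward substitution.
  T[0,:] = [+0.0000, -0.4615, -0.1538]
  T[1,:] = [+0.0000, +0.3077, -0.3974]
  T[2,:] = [+0.0000, -0.0962, +0.2179]
|roots of det(T-λI)|: 0.4634, 0.0623, 0.0000.
spectral radius ρ = 0.4634; 0.4634 < 1: convergent.

yes, ρ = 0.4634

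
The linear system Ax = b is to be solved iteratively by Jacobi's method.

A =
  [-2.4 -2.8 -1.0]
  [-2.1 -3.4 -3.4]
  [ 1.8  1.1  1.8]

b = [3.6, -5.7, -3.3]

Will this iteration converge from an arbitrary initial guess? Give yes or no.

no

Write A = D+L+U with D = diag(-2.4, -3.4, 1.8).
Jacobi: T = -D⁻¹(L+U), T[0,2] = -(-1)/(-2.4) = -0.4167; T[0,0] = 0.
  T[0,:] = [+0.0000, -1.1667, -0.4167]
  T[1,:] = [-0.6176, +0.0000, -1.0000]
  T[2,:] = [-1.0000, -0.6111, +0.0000]
|λ(T)| sorted: 1.6043, 0.9084, 0.9084.
ρ(T) = max|λ| = 1.6043; 1.6043 > 1 ⇒ diverges.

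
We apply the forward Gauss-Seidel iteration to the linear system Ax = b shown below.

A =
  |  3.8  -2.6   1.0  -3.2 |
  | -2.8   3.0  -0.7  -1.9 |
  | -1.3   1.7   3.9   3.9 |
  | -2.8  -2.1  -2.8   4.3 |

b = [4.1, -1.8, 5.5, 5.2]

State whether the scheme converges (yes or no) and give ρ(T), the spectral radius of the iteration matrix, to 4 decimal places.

no, ρ = 1.6188

Diagonal D = diag(3.8, 3, 3.9, 4.3); L, U strict lower/upper.
GS T = -(D+L)⁻¹U: row 0 first, T[0,2] = -(1)/(3.8) = -0.2632; later rows by forward substitution.
  T[0,:] = [+0.0000 +0.6842 -0.2632 +0.8421]
  T[1,:] = [+0.0000 +0.6386 -0.0123 +1.4193]
  T[2,:] = [+0.0000 -0.0503 -0.0824 -1.3380]
  T[3,:] = [+0.0000 +0.7247 -0.2310 +0.3703]
|roots of det(T-λI)|: 1.6188, 0.7751, 0.0829, 0.0000.
spectral radius ρ = 1.6188; 1.6188 > 1, so it fails to converge.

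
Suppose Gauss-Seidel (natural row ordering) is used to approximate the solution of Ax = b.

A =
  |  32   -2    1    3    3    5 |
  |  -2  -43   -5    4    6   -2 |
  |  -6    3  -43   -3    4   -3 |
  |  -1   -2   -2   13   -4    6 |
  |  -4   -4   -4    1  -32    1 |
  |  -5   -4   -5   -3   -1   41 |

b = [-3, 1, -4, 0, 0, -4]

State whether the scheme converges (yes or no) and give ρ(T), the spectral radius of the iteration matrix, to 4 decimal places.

A = D + L + U where D = diag(32, -43, -43, 13, -32, 41).
GS T = -(D+L)⁻¹U: row 0 first, T[0,4] = -(3)/(32) = -0.0938; later rows by forward substitution.
  T[0,:] = [+0.0000 +0.0625 -0.0312 -0.0938 -0.0938 -0.1562]
  T[1,:] = [+0.0000 -0.0029 -0.1148 +0.0974 +0.1439 -0.0392]
  T[2,:] = [+0.0000 -0.0089 -0.0037 -0.0499 +0.1161 -0.0507]
  T[3,:] = [+0.0000 +0.0030 -0.0206 +0.0001 +0.3405 -0.4874]
  T[4,:] = [+0.0000 -0.0062 +0.0181 +0.0058 -0.0101 +0.0468]
  T[5,:] = [+0.0000 +0.0063 -0.0165 -0.0079 +0.0414 -0.0636]
moduli |λ_i(T)| = 0.1687, 0.0871, 0.0871, 0.0380, 0.0122, 0.0000.
ρ(T) = max|λ| = 0.1687; 0.1687 < 1 ⇒ converges.

yes, ρ = 0.1687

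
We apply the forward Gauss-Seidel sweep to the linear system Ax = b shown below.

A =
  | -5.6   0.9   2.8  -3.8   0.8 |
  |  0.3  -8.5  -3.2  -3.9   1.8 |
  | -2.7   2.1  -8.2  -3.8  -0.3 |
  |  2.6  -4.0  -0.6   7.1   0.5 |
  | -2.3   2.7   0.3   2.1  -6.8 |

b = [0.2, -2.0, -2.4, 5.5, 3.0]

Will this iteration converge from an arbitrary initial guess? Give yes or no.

Let D = diag(-5.6, -8.5, -8.2, 7.1, -6.8); L, U the strict triangles.
GS T = -(D+L)⁻¹U: row 0 first, T[0,1] = -(0.9)/(-5.6) = +0.1607; later rows by forward substitution.
  T[0,:] = [+0.0000, +0.1607, +0.5000, -0.6786, +0.1429]
  T[1,:] = [+0.0000, +0.0057, -0.3588, -0.4828, +0.2168]
  T[2,:] = [+0.0000, -0.0515, -0.2565, -0.3636, -0.0281]
  T[3,:] = [+0.0000, -0.0600, -0.4069, -0.0542, -0.0030]
  T[4,:] = [+0.0000, -0.0729, -0.4486, +0.0050, +0.0356]
|roots of det(T-λI)|: 0.6233, 0.2535, 0.0650, 0.0650, 0.0000.
ρ(T) = max|λ| = 0.6233; 0.6233 < 1 ⇒ converges.

yes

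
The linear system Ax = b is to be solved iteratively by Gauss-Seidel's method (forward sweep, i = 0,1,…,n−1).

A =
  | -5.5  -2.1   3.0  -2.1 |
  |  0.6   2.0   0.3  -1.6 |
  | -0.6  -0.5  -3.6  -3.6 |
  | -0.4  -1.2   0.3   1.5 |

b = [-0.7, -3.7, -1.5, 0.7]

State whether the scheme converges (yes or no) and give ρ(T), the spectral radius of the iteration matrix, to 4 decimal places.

Let D = diag(-5.5, 2, -3.6, 1.5); L, U the strict triangles.
Gauss-Seidel: T = -(D+L)⁻¹U, row 0 first, T[0,2] = -(3)/(-5.5) = +0.5455; later rows by forward substitution.
  T[0,:] = [+0.0000, -0.3818, +0.5455, -0.3818]
  T[1,:] = [+0.0000, +0.1145, -0.3136, +0.9145]
  T[2,:] = [+0.0000, +0.0477, -0.0473, -1.0634]
  T[3,:] = [+0.0000, -0.0197, -0.0960, +0.8425]
eigenvalue magnitudes: 0.9109, 0.1301, 0.1289, 0.0000.
ρ(T) = max|λ| = 0.9109; 0.9109 < 1, so it converges for any x₀.

yes, ρ = 0.9109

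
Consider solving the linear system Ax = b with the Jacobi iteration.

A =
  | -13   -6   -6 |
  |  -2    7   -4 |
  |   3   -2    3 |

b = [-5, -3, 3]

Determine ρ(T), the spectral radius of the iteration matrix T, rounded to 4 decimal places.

0.9468

Let D = diag(-13, 7, 3); L, U the strict triangles.
Jacobi T = -D⁻¹(L+U): T[2,0] = -(3)/(3) = -1.0000; T[2,2] = 0.
  T[0,:] = [+0.0000  -0.4615  -0.4615]
  T[1,:] = [+0.2857  +0.0000  +0.5714]
  T[2,:] = [-1.0000  +0.6667  +0.0000]
moduli |λ_i(T)| = 0.9468, 0.6693, 0.2775.
ρ(T) = max|λ| = 0.9468; 0.9468 < 1: convergent.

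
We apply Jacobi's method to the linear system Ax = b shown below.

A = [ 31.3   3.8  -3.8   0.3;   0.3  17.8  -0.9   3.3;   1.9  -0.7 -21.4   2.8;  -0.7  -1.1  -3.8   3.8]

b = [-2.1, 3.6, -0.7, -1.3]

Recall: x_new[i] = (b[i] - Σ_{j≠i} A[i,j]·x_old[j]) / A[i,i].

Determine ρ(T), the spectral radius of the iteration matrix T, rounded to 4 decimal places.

Let D = diag(31.3, 17.8, -21.4, 3.8); L, U the strict triangles.
Jacobi: T = -D⁻¹(L+U), T[1,3] = -(3.3)/(17.8) = -0.1854; T[1,1] = 0.
  T[0,:] = [+0.0000 -0.1214 +0.1214 -0.0096]
  T[1,:] = [-0.0169 +0.0000 +0.0506 -0.1854]
  T[2,:] = [+0.0888 -0.0327 +0.0000 +0.1308]
  T[3,:] = [+0.1842 +0.2895 +1.0000 +0.0000]
eigenvalue magnitudes: 0.3732, 0.2574, 0.1513, 0.1513.
ρ = 0.3732; 0.3732 < 1 ⇒ converges.

0.3732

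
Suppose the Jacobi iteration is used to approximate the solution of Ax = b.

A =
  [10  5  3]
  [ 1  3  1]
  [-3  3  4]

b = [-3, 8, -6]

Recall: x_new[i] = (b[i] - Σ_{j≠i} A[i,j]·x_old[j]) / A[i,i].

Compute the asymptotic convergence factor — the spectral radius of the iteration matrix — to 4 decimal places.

0.5341

A = D + L + U where D = diag(10, 3, 4).
Jacobi: T = -D⁻¹(L+U), T[1,0] = -(1)/(3) = -0.3333; T[1,1] = 0.
  T[0,:] = [+0.0000, -0.5000, -0.3000]
  T[1,:] = [-0.3333, +0.0000, -0.3333]
  T[2,:] = [+0.7500, -0.7500, +0.0000]
|roots of det(T-λI)|: 0.5341, 0.3060, 0.3060.
ρ = 0.5341; 0.5341 < 1: convergent.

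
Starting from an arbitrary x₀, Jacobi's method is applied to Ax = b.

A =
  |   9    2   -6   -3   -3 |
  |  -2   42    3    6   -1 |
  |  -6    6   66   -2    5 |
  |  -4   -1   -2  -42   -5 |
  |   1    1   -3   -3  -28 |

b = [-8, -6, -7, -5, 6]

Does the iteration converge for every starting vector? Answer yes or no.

Diagonal D = diag(9, 42, 66, -42, -28); L, U strict lower/upper.
T_J = -D⁻¹(L+U): T[4,1] = -(1)/(-28) = +0.0357; T[4,4] = 0.
  T[0,:] = [+0.0000 -0.2222 +0.6667 +0.3333 +0.3333]
  T[1,:] = [+0.0476 +0.0000 -0.0714 -0.1429 +0.0238]
  T[2,:] = [+0.0909 -0.0909 +0.0000 +0.0303 -0.0758]
  T[3,:] = [-0.0952 -0.0238 -0.0476 +0.0000 -0.1190]
  T[4,:] = [+0.0357 +0.0357 -0.1071 -0.1071 +0.0000]
|eigenvalues of T|: 0.2833, 0.2293, 0.2293, 0.0915, 0.0044.
ρ(T) = max|λ| = 0.2833; 0.2833 < 1 ⇒ converges.

yes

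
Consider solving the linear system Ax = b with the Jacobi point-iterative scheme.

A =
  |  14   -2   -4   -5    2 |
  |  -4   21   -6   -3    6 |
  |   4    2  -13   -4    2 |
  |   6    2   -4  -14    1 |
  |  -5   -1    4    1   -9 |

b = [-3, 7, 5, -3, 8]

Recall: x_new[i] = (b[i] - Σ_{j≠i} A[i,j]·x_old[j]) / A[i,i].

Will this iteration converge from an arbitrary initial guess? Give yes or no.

Diagonal D = diag(14, 21, -13, -14, -9); L, U strict lower/upper.
Jacobi: T = -D⁻¹(L+U), T[4,0] = -(-5)/(-9) = -0.5556; T[4,4] = 0.
  T[0,:] = [+0.0000, +0.1429, +0.2857, +0.3571, -0.1429]
  T[1,:] = [+0.1905, +0.0000, +0.2857, +0.1429, -0.2857]
  T[2,:] = [+0.3077, +0.1538, +0.0000, -0.3077, +0.1538]
  T[3,:] = [+0.4286, +0.1429, -0.2857, +0.0000, +0.0714]
  T[4,:] = [-0.5556, -0.1111, +0.4444, +0.1111, +0.0000]
|λ(T)| sorted: 0.8600, 0.5916, 0.3218, 0.1297, 0.0763.
ρ = 0.8600; 0.8600 < 1, so it converges for any x₀.

yes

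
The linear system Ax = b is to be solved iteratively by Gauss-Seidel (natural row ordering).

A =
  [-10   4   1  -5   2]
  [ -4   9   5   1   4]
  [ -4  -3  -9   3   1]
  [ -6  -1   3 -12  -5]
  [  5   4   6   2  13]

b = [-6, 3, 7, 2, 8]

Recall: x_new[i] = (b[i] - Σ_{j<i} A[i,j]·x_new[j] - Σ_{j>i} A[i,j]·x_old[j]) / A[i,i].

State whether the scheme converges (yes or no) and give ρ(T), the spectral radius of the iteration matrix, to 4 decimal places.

Diagonal D = diag(-10, 9, -9, -12, 13); L, U strict lower/upper.
GS T = -(D+L)⁻¹U: row 0 first, T[0,4] = -(2)/(-10) = +0.2000; later rows by forward substitution.
  T[0,:] = [+0.0000  +0.4000  +0.1000  -0.5000  +0.2000]
  T[1,:] = [+0.0000  +0.1778  -0.5111  -0.3333  -0.3556]
  T[2,:] = [+0.0000  -0.2370  +0.1259  +0.6667  +0.1407]
  T[3,:] = [+0.0000  -0.2741  +0.0241  +0.4444  -0.4519]
  T[4,:] = [+0.0000  -0.0570  +0.0570  -0.0812  +0.0370]
|λ(T)| sorted: 0.8677, 0.2606, 0.2291, 0.2291, 0.0000.
ρ = 0.8677; 0.8677 < 1, so it converges for any x₀.

yes, ρ = 0.8677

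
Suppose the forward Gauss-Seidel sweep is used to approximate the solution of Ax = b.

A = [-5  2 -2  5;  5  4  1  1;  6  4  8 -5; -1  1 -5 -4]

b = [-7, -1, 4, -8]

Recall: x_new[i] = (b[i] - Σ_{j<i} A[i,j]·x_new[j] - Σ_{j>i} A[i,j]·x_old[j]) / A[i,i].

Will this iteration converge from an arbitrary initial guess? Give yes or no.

Split A = D + L + U, D = diag(-5, 4, 8, -4).
Gauss-Seidel: T = -(D+L)⁻¹U, row 0 first, T[0,2] = -(-2)/(-5) = -0.4000; later rows by forward substitution.
  T[0,:] = [+0.0000, +0.4000, -0.4000, +1.0000]
  T[1,:] = [+0.0000, -0.5000, +0.2500, -1.5000]
  T[2,:] = [+0.0000, -0.0500, +0.1750, +0.6250]
  T[3,:] = [+0.0000, -0.1625, -0.0563, -1.4062]
moduli |λ_i(T)| = 1.6181, 0.1700, 0.0568, 0.0000.
ρ(T) = max|λ| = 1.6181; 1.6181 > 1: divergent.

no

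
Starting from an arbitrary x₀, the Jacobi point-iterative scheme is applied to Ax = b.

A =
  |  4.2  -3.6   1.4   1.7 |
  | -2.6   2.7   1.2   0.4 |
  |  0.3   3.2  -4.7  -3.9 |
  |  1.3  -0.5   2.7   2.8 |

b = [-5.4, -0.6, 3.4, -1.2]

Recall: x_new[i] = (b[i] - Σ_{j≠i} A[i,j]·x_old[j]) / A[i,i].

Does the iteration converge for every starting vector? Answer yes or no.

Let D = diag(4.2, 2.7, -4.7, 2.8); L, U the strict triangles.
Jacobi: T = -D⁻¹(L+U), T[1,2] = -(1.2)/(2.7) = -0.4444; T[1,1] = 0.
  T[0,:] = [+0.0000 +0.8571 -0.3333 -0.4048]
  T[1,:] = [+0.9630 +0.0000 -0.4444 -0.1481]
  T[2,:] = [+0.0638 +0.6809 +0.0000 -0.8298]
  T[3,:] = [-0.4643 +0.1786 -0.9643 +0.0000]
|roots of det(T-λI)|: 1.1316, 0.8564, 0.8564, 0.5460.
spectral radius ρ = 1.1316; 1.1316 > 1, so it fails to converge.

no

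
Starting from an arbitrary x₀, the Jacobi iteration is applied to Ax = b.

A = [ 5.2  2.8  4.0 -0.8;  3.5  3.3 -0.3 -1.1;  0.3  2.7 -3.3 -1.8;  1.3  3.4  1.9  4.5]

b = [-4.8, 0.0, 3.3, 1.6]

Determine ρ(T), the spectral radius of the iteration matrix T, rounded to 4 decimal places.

1.1402

Diagonal D = diag(5.2, 3.3, -3.3, 4.5); L, U strict lower/upper.
Jacobi: T = -D⁻¹(L+U), T[0,2] = -(4)/(5.2) = -0.7692; T[0,0] = 0.
  T[0,:] = [+0.0000 -0.5385 -0.7692 +0.1538]
  T[1,:] = [-1.0606 +0.0000 +0.0909 +0.3333]
  T[2,:] = [+0.0909 +0.8182 +0.0000 -0.5455]
  T[3,:] = [-0.2889 -0.7556 -0.4222 +0.0000]
|λ(T)| sorted: 1.1402, 0.6823, 0.6823, 0.5757.
ρ(T) = max|λ| = 1.1402; 1.1402 > 1: divergent.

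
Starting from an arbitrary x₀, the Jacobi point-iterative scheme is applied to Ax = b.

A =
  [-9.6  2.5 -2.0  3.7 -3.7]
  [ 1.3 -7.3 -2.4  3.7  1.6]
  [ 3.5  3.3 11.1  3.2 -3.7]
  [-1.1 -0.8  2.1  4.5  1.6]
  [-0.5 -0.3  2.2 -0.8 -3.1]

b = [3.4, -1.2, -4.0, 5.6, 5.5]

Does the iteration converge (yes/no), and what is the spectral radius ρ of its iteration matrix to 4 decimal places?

Split A = D + L + U, D = diag(-9.6, -7.3, 11.1, 4.5, -3.1).
Jacobi T = -D⁻¹(L+U): T[4,0] = -(-0.5)/(-3.1) = -0.1613; T[4,4] = 0.
  T[0,:] = [+0.0000  +0.2604  -0.2083  +0.3854  -0.3854]
  T[1,:] = [+0.1781  +0.0000  -0.3288  +0.5068  +0.2192]
  T[2,:] = [-0.3153  -0.2973  +0.0000  -0.2883  +0.3333]
  T[3,:] = [+0.2444  +0.1778  -0.4667  +0.0000  -0.3556]
  T[4,:] = [-0.1613  -0.0968  +0.7097  -0.2581  +0.0000]
moduli |λ_i(T)| = 1.1673, 0.5288, 0.3288, 0.1588, 0.1588.
ρ = 1.1673; 1.1673 > 1 ⇒ diverges.

no, ρ = 1.1673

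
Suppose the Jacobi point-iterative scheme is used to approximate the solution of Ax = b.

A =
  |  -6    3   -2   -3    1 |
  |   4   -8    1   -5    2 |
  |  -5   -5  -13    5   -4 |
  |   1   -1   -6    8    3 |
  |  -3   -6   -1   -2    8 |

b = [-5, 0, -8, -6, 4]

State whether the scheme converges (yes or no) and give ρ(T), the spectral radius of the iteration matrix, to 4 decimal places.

Let D = diag(-6, -8, -13, 8, 8); L, U the strict triangles.
Jacobi: T = -D⁻¹(L+U), T[1,3] = -(-5)/(-8) = -0.6250; T[1,1] = 0.
  T[0,:] = [+0.0000 +0.5000 -0.3333 -0.5000 +0.1667]
  T[1,:] = [+0.5000 +0.0000 +0.1250 -0.6250 +0.2500]
  T[2,:] = [-0.3846 -0.3846 +0.0000 +0.3846 -0.3077]
  T[3,:] = [-0.1250 +0.1250 +0.7500 +0.0000 -0.3750]
  T[4,:] = [+0.3750 +0.7500 +0.1250 +0.2500 +0.0000]
|λ(T)| sorted: 1.2188, 0.5404, 0.5404, 0.4821, 0.2338.
ρ(T) = max|λ| = 1.2188; 1.2188 > 1: divergent.

no, ρ = 1.2188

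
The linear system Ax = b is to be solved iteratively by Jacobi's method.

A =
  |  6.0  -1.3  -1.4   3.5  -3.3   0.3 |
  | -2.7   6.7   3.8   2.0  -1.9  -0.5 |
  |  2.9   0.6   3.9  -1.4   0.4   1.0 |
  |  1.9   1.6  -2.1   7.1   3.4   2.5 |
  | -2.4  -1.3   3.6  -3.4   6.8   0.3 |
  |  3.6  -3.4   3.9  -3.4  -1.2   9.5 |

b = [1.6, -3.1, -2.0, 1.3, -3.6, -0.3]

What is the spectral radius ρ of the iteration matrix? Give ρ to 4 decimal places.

Diagonal D = diag(6, 6.7, 3.9, 7.1, 6.8, 9.5); L, U strict lower/upper.
Jacobi T = -D⁻¹(L+U): T[4,2] = -(3.6)/(6.8) = -0.5294; T[4,4] = 0.
  T[0,:] = [+0.0000, +0.2167, +0.2333, -0.5833, +0.5500, -0.0500]
  T[1,:] = [+0.4030, +0.0000, -0.5672, -0.2985, +0.2836, +0.0746]
  T[2,:] = [-0.7436, -0.1538, +0.0000, +0.3590, -0.1026, -0.2564]
  T[3,:] = [-0.2676, -0.2254, +0.2958, +0.0000, -0.4789, -0.3521]
  T[4,:] = [+0.3529, +0.1912, -0.5294, +0.5000, +0.0000, -0.0441]
  T[5,:] = [-0.3789, +0.3579, -0.4105, +0.3579, +0.1263, +0.0000]
|eigenvalues of T|: 1.1309, 0.7276, 0.7276, 0.4416, 0.4416, 0.2378.
spectral radius ρ = 1.1309; 1.1309 > 1: divergent.

1.1309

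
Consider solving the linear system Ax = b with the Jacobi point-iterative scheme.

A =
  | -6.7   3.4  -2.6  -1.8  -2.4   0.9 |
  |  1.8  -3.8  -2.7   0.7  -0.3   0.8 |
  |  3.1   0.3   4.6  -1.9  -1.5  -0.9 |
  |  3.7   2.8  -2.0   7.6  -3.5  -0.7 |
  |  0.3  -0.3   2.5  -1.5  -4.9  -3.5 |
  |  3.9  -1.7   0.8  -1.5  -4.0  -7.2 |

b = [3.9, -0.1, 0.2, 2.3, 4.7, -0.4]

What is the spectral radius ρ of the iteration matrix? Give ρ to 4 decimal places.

1.2688

Let D = diag(-6.7, -3.8, 4.6, 7.6, -4.9, -7.2); L, U the strict triangles.
Jacobi T = -D⁻¹(L+U): T[3,5] = -(-0.7)/(7.6) = +0.0921; T[3,3] = 0.
  T[0,:] = [+0.0000 +0.5075 -0.3881 -0.2687 -0.3582 +0.1343]
  T[1,:] = [+0.4737 +0.0000 -0.7105 +0.1842 -0.0789 +0.2105]
  T[2,:] = [-0.6739 -0.0652 +0.0000 +0.4130 +0.3261 +0.1957]
  T[3,:] = [-0.4868 -0.3684 +0.2632 +0.0000 +0.4605 +0.0921]
  T[4,:] = [+0.0612 -0.0612 +0.5102 -0.3061 +0.0000 -0.7143]
  T[5,:] = [+0.5417 -0.2361 +0.1111 -0.2083 -0.5556 +0.0000]
|λ(T)| sorted: 1.2688, 0.6893, 0.6893, 0.5534, 0.4847, 0.1640.
ρ = 1.2688; 1.2688 > 1 ⇒ diverges.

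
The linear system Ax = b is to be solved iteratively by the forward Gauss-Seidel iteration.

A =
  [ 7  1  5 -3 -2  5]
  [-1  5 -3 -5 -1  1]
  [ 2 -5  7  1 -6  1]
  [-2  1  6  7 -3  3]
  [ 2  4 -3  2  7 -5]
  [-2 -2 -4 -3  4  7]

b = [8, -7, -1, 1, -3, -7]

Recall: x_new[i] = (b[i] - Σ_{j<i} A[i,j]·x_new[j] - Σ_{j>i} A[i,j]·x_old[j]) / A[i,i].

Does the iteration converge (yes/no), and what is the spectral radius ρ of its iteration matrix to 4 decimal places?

no, ρ = 1.1720

A = D + L + U where D = diag(7, 5, 7, 7, 7, 7).
Gauss-Seidel: T = -(D+L)⁻¹U, row 0 first, T[0,3] = -(-3)/(7) = +0.4286; later rows by forward substitution.
  T[0,:] = [+0.0000 -0.1429 -0.7143 +0.4286 +0.2857 -0.7143]
  T[1,:] = [+0.0000 -0.0286 +0.4571 +1.0857 +0.2571 -0.3429]
  T[2,:] = [+0.0000 +0.0204 +0.5306 +0.5102 +0.9592 -0.1837]
  T[3,:] = [+0.0000 -0.0542 -0.7242 -0.4700 -0.3487 -0.4262]
  T[4,:] = [+0.0000 +0.0814 +0.3772 -0.3899 +0.2821 +1.1574]
  T[5,:] = [+0.0000 -0.1071 -0.2962 +0.7456 +0.3926 -1.2510]
|λ(T)| sorted: 1.1720, 0.8297, 0.8291, 0.2300, 0.0058, 0.0000.
ρ = 1.1720; 1.1720 > 1 ⇒ diverges.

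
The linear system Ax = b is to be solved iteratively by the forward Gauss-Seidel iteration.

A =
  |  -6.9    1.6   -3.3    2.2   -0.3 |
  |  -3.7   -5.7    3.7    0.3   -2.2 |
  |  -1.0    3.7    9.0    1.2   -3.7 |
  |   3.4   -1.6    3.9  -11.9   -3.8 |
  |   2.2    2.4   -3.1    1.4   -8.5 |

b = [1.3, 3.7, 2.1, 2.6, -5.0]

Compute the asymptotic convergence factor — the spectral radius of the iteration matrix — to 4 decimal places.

0.8730

Split A = D + L + U, D = diag(-6.9, -5.7, 9, -11.9, -8.5).
GS T = -(D+L)⁻¹U: row 0 first, T[0,2] = -(-3.3)/(-6.9) = -0.4783; later rows by forward substitution.
  T[0,:] = [+0.0000 +0.2319 -0.4783 +0.3188 -0.0435]
  T[1,:] = [+0.0000 -0.1505 +0.9596 -0.1543 -0.3577]
  T[2,:] = [+0.0000 +0.0876 -0.4476 -0.0345 +0.5534]
  T[3,:] = [+0.0000 +0.1152 -0.4124 +0.1006 -0.1023]
  T[4,:] = [+0.0000 +0.0045 +0.2425 +0.0681 -0.3309]
eigenvalue magnitudes: 0.8730, 0.1266, 0.1225, 0.1225, 0.0000.
ρ(T) = max|λ| = 0.8730; 0.8730 < 1: convergent.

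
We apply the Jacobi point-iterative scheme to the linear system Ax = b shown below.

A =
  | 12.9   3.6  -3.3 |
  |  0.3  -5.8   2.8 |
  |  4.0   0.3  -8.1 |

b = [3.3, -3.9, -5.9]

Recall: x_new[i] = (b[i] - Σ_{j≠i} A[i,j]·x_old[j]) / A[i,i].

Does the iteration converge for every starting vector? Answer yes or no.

A = D + L + U where D = diag(12.9, -5.8, -8.1).
T_J = -D⁻¹(L+U): T[0,1] = -(3.6)/(12.9) = -0.2791; T[0,0] = 0.
  T[0,:] = [+0.0000 -0.2791 +0.2558]
  T[1,:] = [+0.0517 +0.0000 +0.4828]
  T[2,:] = [+0.4938 +0.0370 +0.0000]
|λ(T)| sorted: 0.5093, 0.3601, 0.3601.
spectral radius ρ = 0.5093; 0.5093 < 1 ⇒ converges.

yes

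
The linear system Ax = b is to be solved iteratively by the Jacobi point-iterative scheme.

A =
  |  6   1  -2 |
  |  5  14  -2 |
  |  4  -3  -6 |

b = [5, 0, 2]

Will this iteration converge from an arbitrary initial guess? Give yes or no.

yes

A = D + L + U where D = diag(6, 14, -6).
T_J = -D⁻¹(L+U): T[1,0] = -(5)/(14) = -0.3571; T[1,1] = 0.
  T[0,:] = [+0.0000, -0.1667, +0.3333]
  T[1,:] = [-0.3571, +0.0000, +0.1429]
  T[2,:] = [+0.6667, -0.5000, +0.0000]
moduli |λ_i(T)| = 0.5396, 0.2844, 0.2844.
ρ(T) = max|λ| = 0.5396; 0.5396 < 1: convergent.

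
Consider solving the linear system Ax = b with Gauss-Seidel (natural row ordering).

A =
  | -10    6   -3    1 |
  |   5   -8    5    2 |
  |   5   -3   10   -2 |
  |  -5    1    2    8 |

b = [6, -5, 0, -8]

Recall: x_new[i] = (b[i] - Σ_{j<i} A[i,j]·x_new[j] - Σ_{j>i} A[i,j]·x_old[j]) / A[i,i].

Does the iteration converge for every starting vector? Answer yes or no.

yes

Let D = diag(-10, -8, 10, 8); L, U the strict triangles.
T_GS = -(D+L)⁻¹U: row 0 first, T[0,2] = -(-3)/(-10) = -0.3000; later rows by forward substitution.
  T[0,:] = [+0.0000, +0.6000, -0.3000, +0.1000]
  T[1,:] = [+0.0000, +0.3750, +0.4375, +0.3125]
  T[2,:] = [+0.0000, -0.1875, +0.2812, +0.2438]
  T[3,:] = [+0.0000, +0.3750, -0.3125, -0.0375]
|eigenvalues of T|: 0.5518, 0.2915, 0.2915, 0.0000.
ρ = 0.5518; 0.5518 < 1: convergent.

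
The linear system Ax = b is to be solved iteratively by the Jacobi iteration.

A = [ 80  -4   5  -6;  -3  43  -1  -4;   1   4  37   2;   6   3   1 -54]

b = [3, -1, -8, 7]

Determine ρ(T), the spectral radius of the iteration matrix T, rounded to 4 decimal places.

0.1621

Write A = D+L+U with D = diag(80, 43, 37, -54).
T_J = -D⁻¹(L+U): T[1,3] = -(-4)/(43) = +0.0930; T[1,1] = 0.
  T[0,:] = [+0.0000  +0.0500  -0.0625  +0.0750]
  T[1,:] = [+0.0698  +0.0000  +0.0233  +0.0930]
  T[2,:] = [-0.0270  -0.1081  +0.0000  -0.0541]
  T[3,:] = [+0.1111  +0.0556  +0.0185  +0.0000]
|roots of det(T-λI)|: 0.1621, 0.0977, 0.0694, 0.0694.
ρ = 0.1621; 0.1621 < 1: convergent.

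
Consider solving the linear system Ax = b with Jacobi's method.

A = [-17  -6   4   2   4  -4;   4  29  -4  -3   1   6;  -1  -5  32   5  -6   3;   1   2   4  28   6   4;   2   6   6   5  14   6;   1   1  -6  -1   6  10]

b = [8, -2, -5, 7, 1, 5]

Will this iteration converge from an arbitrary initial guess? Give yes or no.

yes

A = D + L + U where D = diag(-17, 29, 32, 28, 14, 10).
Jacobi: T = -D⁻¹(L+U), T[5,3] = -(-1)/(10) = +0.1000; T[5,5] = 0.
  T[0,:] = [+0.0000  -0.3529  +0.2353  +0.1176  +0.2353  -0.2353]
  T[1,:] = [-0.1379  +0.0000  +0.1379  +0.1034  -0.0345  -0.2069]
  T[2,:] = [+0.0312  +0.1562  +0.0000  -0.1562  +0.1875  -0.0938]
  T[3,:] = [-0.0357  -0.0714  -0.1429  +0.0000  -0.2143  -0.1429]
  T[4,:] = [-0.1429  -0.4286  -0.4286  -0.3571  +0.0000  -0.4286]
  T[5,:] = [-0.1000  -0.1000  +0.6000  +0.1000  -0.6000  +0.0000]
|roots of det(T-λI)|: 0.6826, 0.4645, 0.4645, 0.3319, 0.2654, 0.1540.
ρ(T) = max|λ| = 0.6826; 0.6826 < 1, so it converges for any x₀.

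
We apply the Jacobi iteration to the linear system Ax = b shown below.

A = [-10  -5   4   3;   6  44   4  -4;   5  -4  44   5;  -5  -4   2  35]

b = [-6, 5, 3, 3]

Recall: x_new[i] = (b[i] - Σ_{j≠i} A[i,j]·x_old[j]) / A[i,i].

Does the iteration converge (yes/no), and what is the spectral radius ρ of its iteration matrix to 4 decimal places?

yes, ρ = 0.3836

Split A = D + L + U, D = diag(-10, 44, 44, 35).
T_J = -D⁻¹(L+U): T[0,1] = -(-5)/(-10) = -0.5000; T[0,0] = 0.
  T[0,:] = [+0.0000 -0.5000 +0.4000 +0.3000]
  T[1,:] = [-0.1364 +0.0000 -0.0909 +0.0909]
  T[2,:] = [-0.1136 +0.0909 +0.0000 -0.1136]
  T[3,:] = [+0.1429 +0.1143 -0.0571 +0.0000]
|λ(T)| sorted: 0.3836, 0.2366, 0.2366, 0.0511.
ρ(T) = max|λ| = 0.3836; 0.3836 < 1, so it converges for any x₀.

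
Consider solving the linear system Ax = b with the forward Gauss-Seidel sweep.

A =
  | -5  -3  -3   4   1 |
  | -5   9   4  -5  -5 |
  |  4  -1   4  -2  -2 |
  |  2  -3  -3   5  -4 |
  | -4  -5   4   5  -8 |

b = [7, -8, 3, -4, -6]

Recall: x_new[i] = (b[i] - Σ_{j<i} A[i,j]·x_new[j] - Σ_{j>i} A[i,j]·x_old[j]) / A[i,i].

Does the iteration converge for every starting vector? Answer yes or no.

A = D + L + U where D = diag(-5, 9, 4, 5, -8).
GS T = -(D+L)⁻¹U: row 0 first, T[0,1] = -(-3)/(-5) = -0.6000; later rows by forward substitution.
  T[0,:] = [+0.0000, -0.6000, -0.6000, +0.8000, +0.2000]
  T[1,:] = [+0.0000, -0.3333, -0.7778, +1.0000, +0.6667]
  T[2,:] = [+0.0000, +0.5167, +0.4056, -0.0500, +0.4667]
  T[3,:] = [+0.0000, +0.3500, +0.0167, +0.2500, +1.4000]
  T[4,:] = [+0.0000, +0.9854, +0.9993, -0.8938, +0.5917]
|roots of det(T-λI)|: 1.1673, 0.7592, 0.7592, 0.0793, 0.0000.
ρ(T) = max|λ| = 1.1673; 1.1673 > 1 ⇒ diverges.

no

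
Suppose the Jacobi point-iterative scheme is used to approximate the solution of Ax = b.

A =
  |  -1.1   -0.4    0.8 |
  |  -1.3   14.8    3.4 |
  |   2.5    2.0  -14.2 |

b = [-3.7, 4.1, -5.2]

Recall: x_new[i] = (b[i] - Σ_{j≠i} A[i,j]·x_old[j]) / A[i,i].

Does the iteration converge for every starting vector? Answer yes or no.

Let D = diag(-1.1, 14.8, -14.2); L, U the strict triangles.
T_J = -D⁻¹(L+U): T[2,1] = -(2)/(-14.2) = +0.1408; T[2,2] = 0.
  T[0,:] = [+0.0000 -0.3636 +0.7273]
  T[1,:] = [+0.0878 +0.0000 -0.2297]
  T[2,:] = [+0.1761 +0.1408 +0.0000]
moduli |λ_i(T)| = 0.3600, 0.2566, 0.2566.
ρ = 0.3600; 0.3600 < 1, so it converges for any x₀.

yes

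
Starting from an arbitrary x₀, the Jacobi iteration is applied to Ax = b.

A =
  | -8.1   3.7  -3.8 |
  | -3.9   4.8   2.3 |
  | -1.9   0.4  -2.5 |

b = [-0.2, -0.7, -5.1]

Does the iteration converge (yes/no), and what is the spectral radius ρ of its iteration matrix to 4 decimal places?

A = D + L + U where D = diag(-8.1, 4.8, -2.5).
Jacobi T = -D⁻¹(L+U): T[1,2] = -(2.3)/(4.8) = -0.4792; T[1,1] = 0.
  T[0,:] = [+0.0000 +0.4568 -0.4691]
  T[1,:] = [+0.8125 +0.0000 -0.4792]
  T[2,:] = [-0.7600 +0.1600 +0.0000]
|roots of det(T-λI)|: 0.8781, 0.7088, 0.1693.
spectral radius ρ = 0.8781; 0.8781 < 1 ⇒ converges.

yes, ρ = 0.8781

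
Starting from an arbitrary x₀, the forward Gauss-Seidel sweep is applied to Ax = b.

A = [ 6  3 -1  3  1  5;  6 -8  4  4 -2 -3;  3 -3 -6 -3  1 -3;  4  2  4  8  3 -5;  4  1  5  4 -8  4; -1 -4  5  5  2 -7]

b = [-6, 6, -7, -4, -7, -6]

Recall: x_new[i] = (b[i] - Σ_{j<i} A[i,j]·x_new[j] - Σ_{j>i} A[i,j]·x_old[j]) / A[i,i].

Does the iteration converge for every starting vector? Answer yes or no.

Diagonal D = diag(6, -8, -6, 8, -8, -7); L, U strict lower/upper.
GS T = -(D+L)⁻¹U: row 0 first, T[0,1] = -(3)/(6) = -0.5000; later rows by forward substitution.
  T[0,:] = [+0.0000 -0.5000 +0.1667 -0.5000 -0.1667 -0.8333]
  T[1,:] = [+0.0000 -0.3750 +0.6250 +0.1250 -0.3750 -1.0000]
  T[2,:] = [+0.0000 -0.0625 -0.2292 -0.8125 +0.2708 -0.4167]
  T[3,:] = [+0.0000 +0.3750 -0.1250 +0.6250 -0.3333 +1.5000]
  T[4,:] = [+0.0000 -0.1484 -0.0443 -0.4297 -0.1276 +0.4479]
  T[5,:] = [+0.0000 +0.4665 -0.6466 -0.2567 +0.1570 +1.5923]
moduli |λ_i(T)| = 1.4611, 0.5374, 0.5114, 0.1199, 0.0695, 0.0000.
ρ = 1.4611; 1.4611 > 1, so it fails to converge.

no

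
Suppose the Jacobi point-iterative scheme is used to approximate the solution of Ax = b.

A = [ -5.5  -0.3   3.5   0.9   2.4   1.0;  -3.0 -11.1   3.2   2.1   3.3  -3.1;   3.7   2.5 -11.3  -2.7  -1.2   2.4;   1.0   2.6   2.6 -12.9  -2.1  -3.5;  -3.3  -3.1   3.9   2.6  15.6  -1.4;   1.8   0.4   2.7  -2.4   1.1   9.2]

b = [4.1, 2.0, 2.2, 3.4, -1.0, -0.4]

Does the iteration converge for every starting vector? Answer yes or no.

yes

A = D + L + U where D = diag(-5.5, -11.1, -11.3, -12.9, 15.6, 9.2).
Jacobi: T = -D⁻¹(L+U), T[1,5] = -(-3.1)/(-11.1) = -0.2793; T[1,1] = 0.
  T[0,:] = [+0.0000  -0.0545  +0.6364  +0.1636  +0.4364  +0.1818]
  T[1,:] = [-0.2703  +0.0000  +0.2883  +0.1892  +0.2973  -0.2793]
  T[2,:] = [+0.3274  +0.2212  +0.0000  -0.2389  -0.1062  +0.2124]
  T[3,:] = [+0.0775  +0.2016  +0.2016  +0.0000  -0.1628  -0.2713]
  T[4,:] = [+0.2115  +0.1987  -0.2500  -0.1667  +0.0000  +0.0897]
  T[5,:] = [-0.1957  -0.0435  -0.2935  +0.2609  -0.1196  +0.0000]
|roots of det(T-λI)|: 0.8681, 0.3988, 0.3988, 0.3098, 0.2471, 0.0727.
ρ = 0.8681; 0.8681 < 1: convergent.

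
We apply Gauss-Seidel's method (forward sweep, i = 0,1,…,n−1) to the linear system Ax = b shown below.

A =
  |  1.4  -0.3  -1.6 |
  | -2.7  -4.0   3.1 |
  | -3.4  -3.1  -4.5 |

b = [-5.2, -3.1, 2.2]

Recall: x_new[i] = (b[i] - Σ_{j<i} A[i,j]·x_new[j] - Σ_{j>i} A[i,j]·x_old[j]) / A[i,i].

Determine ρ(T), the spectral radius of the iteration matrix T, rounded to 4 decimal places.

0.8656

Write A = D+L+U with D = diag(1.4, -4, -4.5).
T_GS = -(D+L)⁻¹U: row 0 first, T[0,1] = -(-0.3)/(1.4) = +0.2143; later rows by forward substitution.
  T[0,:] = [+0.0000, +0.2143, +1.1429]
  T[1,:] = [+0.0000, -0.1446, +0.0036]
  T[2,:] = [+0.0000, -0.0623, -0.8660]
|roots of det(T-λI)|: 0.8656, 0.1450, 0.0000.
spectral radius ρ = 0.8656; 0.8656 < 1: convergent.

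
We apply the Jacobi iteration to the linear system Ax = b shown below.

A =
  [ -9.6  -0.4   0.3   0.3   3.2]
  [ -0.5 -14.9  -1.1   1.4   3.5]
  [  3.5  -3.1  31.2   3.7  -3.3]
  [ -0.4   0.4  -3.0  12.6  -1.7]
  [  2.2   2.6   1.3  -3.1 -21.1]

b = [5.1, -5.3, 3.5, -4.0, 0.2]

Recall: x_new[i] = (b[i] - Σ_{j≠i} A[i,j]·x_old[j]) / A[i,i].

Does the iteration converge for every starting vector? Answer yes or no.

Split A = D + L + U, D = diag(-9.6, -14.9, 31.2, 12.6, -21.1).
Jacobi: T = -D⁻¹(L+U), T[4,1] = -(2.6)/(-21.1) = +0.1232; T[4,4] = 0.
  T[0,:] = [+0.0000 -0.0417 +0.0312 +0.0312 +0.3333]
  T[1,:] = [-0.0336 +0.0000 -0.0738 +0.0940 +0.2349]
  T[2,:] = [-0.1122 +0.0994 +0.0000 -0.1186 +0.1058]
  T[3,:] = [+0.0317 -0.0317 +0.2381 +0.0000 +0.1349]
  T[4,:] = [+0.1043 +0.1232 +0.0616 -0.1469 +0.0000]
moduli |λ_i(T)| = 0.2885, 0.2322, 0.2322, 0.2058, 0.0542.
spectral radius ρ = 0.2885; 0.2885 < 1 ⇒ converges.

yes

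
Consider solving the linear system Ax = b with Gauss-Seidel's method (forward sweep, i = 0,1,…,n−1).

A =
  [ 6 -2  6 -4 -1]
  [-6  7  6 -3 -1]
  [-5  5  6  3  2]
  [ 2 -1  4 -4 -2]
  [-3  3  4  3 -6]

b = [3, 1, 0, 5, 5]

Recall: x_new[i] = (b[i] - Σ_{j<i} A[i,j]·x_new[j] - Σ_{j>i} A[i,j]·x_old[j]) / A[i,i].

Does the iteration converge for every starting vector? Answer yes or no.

no

Write A = D+L+U with D = diag(6, 7, 6, -4, -6).
T_GS = -(D+L)⁻¹U: row 0 first, T[0,3] = -(-4)/(6) = +0.6667; later rows by forward substitution.
  T[0,:] = [+0.0000  +0.3333  -1.0000  +0.6667  +0.1667]
  T[1,:] = [+0.0000  +0.2857  -1.7143  +1.0000  +0.2857]
  T[2,:] = [+0.0000  +0.0397  +0.5952  -0.7778  -0.4325]
  T[3,:] = [+0.0000  +0.1349  +0.5238  -0.6944  -0.9206]
  T[4,:] = [+0.0000  +0.0701  +0.3016  -0.6991  -0.6892]
|roots of det(T-λI)|: 1.2323, 0.5810, 0.2233, 0.2233, 0.0000.
ρ(T) = max|λ| = 1.2323; 1.2323 > 1 ⇒ diverges.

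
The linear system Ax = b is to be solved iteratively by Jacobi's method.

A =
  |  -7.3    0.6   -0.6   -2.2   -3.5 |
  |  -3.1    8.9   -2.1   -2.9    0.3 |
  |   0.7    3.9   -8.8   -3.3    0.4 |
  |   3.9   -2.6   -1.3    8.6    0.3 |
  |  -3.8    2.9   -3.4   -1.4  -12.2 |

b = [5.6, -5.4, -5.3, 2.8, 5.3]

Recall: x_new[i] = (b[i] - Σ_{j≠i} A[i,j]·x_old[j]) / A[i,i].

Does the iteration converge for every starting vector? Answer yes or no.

Let D = diag(-7.3, 8.9, -8.8, 8.6, -12.2); L, U the strict triangles.
Jacobi T = -D⁻¹(L+U): T[2,4] = -(0.4)/(-8.8) = +0.0455; T[2,2] = 0.
  T[0,:] = [+0.0000 +0.0822 -0.0822 -0.3014 -0.4795]
  T[1,:] = [+0.3483 +0.0000 +0.2360 +0.3258 -0.0337]
  T[2,:] = [+0.0795 +0.4432 +0.0000 -0.3750 +0.0455]
  T[3,:] = [-0.4535 +0.3023 +0.1512 +0.0000 -0.0349]
  T[4,:] = [-0.3115 +0.2377 -0.2787 -0.1148 +0.0000]
moduli |λ_i(T)| = 0.8288, 0.4732, 0.4732, 0.3195, 0.3195.
ρ = 0.8288; 0.8288 < 1: convergent.

yes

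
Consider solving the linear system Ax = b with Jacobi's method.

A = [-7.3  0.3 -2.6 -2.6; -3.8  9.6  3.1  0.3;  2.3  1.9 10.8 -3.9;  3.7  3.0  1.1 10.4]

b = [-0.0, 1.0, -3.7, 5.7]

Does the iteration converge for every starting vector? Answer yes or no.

yes

Let D = diag(-7.3, 9.6, 10.8, 10.4); L, U the strict triangles.
Jacobi T = -D⁻¹(L+U): T[1,3] = -(0.3)/(9.6) = -0.0312; T[1,1] = 0.
  T[0,:] = [+0.0000 +0.0411 -0.3562 -0.3562]
  T[1,:] = [+0.3958 +0.0000 -0.3229 -0.0312]
  T[2,:] = [-0.2130 -0.1759 +0.0000 +0.3611]
  T[3,:] = [-0.3558 -0.2885 -0.1058 +0.0000]
|eigenvalues of T|: 0.6914, 0.3984, 0.3984, 0.1297.
spectral radius ρ = 0.6914; 0.6914 < 1: convergent.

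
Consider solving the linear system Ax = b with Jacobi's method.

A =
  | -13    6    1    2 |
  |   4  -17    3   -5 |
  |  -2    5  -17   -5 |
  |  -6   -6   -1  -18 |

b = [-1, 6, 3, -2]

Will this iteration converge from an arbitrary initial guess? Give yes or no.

yes

A = D + L + U where D = diag(-13, -17, -17, -18).
Jacobi T = -D⁻¹(L+U): T[1,3] = -(-5)/(-17) = -0.2941; T[1,1] = 0.
  T[0,:] = [+0.0000 +0.4615 +0.0769 +0.1538]
  T[1,:] = [+0.2353 +0.0000 +0.1765 -0.2941]
  T[2,:] = [-0.1176 +0.2941 +0.0000 -0.2941]
  T[3,:] = [-0.3333 -0.3333 -0.0556 +0.0000]
eigenvalue magnitudes: 0.5939, 0.3869, 0.2409, 0.2409.
ρ = 0.5939; 0.5939 < 1 ⇒ converges.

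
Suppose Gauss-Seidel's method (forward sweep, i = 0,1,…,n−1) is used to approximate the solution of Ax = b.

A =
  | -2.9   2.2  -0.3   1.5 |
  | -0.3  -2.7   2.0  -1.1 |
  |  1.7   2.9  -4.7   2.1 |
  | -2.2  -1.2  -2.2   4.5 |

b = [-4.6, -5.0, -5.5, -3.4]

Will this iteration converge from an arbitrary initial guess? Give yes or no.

yes

Split A = D + L + U, D = diag(-2.9, -2.7, -4.7, 4.5).
GS T = -(D+L)⁻¹U: row 0 first, T[0,2] = -(-0.3)/(-2.9) = -0.1034; later rows by forward substitution.
  T[0,:] = [+0.0000 +0.7586 -0.1034 +0.5172]
  T[1,:] = [+0.0000 -0.0843 +0.7522 -0.4649]
  T[2,:] = [+0.0000 +0.2224 +0.4267 +0.3471]
  T[3,:] = [+0.0000 +0.4571 +0.3586 +0.2986]
|roots of det(T-λI)|: 0.8333, 0.3838, 0.3838, 0.0000.
spectral radius ρ = 0.8333; 0.8333 < 1: convergent.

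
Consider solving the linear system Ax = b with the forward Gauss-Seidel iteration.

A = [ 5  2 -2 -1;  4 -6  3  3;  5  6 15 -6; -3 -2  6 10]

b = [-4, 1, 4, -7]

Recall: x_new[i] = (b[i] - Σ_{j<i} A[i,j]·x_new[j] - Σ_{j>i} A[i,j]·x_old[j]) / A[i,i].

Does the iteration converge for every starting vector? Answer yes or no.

Let D = diag(5, -6, 15, 10); L, U the strict triangles.
GS T = -(D+L)⁻¹U: row 0 first, T[0,2] = -(-2)/(5) = +0.4000; later rows by forward substitution.
  T[0,:] = [+0.0000, -0.4000, +0.4000, +0.2000]
  T[1,:] = [+0.0000, -0.2667, +0.7667, +0.6333]
  T[2,:] = [+0.0000, +0.2400, -0.4400, +0.0800]
  T[3,:] = [+0.0000, -0.3173, +0.5373, +0.1387]
|roots of det(T-λI)|: 0.6375, 0.1940, 0.1940, 0.0000.
spectral radius ρ = 0.6375; 0.6375 < 1, so it converges for any x₀.

yes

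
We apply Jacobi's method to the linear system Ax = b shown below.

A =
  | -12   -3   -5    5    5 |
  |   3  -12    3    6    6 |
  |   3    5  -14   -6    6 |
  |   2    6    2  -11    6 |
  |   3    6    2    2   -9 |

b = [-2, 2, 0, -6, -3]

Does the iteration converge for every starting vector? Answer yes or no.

A = D + L + U where D = diag(-12, -12, -14, -11, -9).
Jacobi T = -D⁻¹(L+U): T[2,3] = -(-6)/(-14) = -0.4286; T[2,2] = 0.
  T[0,:] = [+0.0000 -0.2500 -0.4167 +0.4167 +0.4167]
  T[1,:] = [+0.2500 +0.0000 +0.2500 +0.5000 +0.5000]
  T[2,:] = [+0.2143 +0.3571 +0.0000 -0.4286 +0.4286]
  T[3,:] = [+0.1818 +0.5455 +0.1818 +0.0000 +0.5455]
  T[4,:] = [+0.3333 +0.6667 +0.2222 +0.2222 +0.0000]
|eigenvalues of T|: 1.1607, 0.5957, 0.5957, 0.3193, 0.3193.
ρ(T) = max|λ| = 1.1607; 1.1607 > 1: divergent.

no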